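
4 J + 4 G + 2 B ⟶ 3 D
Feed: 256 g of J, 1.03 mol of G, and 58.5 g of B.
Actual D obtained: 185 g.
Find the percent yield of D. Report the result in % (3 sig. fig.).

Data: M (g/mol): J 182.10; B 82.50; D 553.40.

43.3 %

n(J) = 256.0 / 182.10 = 1.406 mol
n(G) = 1.030 mol
n(B) = 58.50 / 82.50 = 0.7091 mol
n/ν for J = 1.406/4 = 0.3515
n/ν for G = 1.030/4 = 0.2575
n/ν for B = 0.7091/2 = 0.3546
Smallest n/ν is G → limiting reagent.
theoretical n(D) = (3/4) × 1.030 = 0.7725 mol → 427.5 g
% yield = 185 / 427.5 × 100 = 43.27 %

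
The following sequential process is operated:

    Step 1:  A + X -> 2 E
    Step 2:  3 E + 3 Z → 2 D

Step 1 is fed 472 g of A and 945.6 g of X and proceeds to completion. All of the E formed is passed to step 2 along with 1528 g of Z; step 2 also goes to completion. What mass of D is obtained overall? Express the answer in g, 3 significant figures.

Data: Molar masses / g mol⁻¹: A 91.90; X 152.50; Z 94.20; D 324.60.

Step 1:
n(A) = 472.0 / 91.90 = 5.136 mol
n(X) = 945.6 / 152.50 = 6.201 mol
n/ν for A = 5.136/1 = 5.136
n/ν for X = 6.201/1 = 6.201
Smallest n/ν is A → limiting reagent.
n(E) produced = (2/1) × 5.136 = 10.27 mol
Step 2:
n(E) available = 10.27 mol
n(Z) = 1528 / 94.20 = 16.22 mol
n/ν for E = 10.27/3 = 3.423
n/ν for Z = 16.22/3 = 5.407
Smallest n/ν is E → limiting reagent.
n(D) = (2/3) × 10.27 = 6.847 mol
mass = 6.847 × 324.60 = 2223 g

2220 g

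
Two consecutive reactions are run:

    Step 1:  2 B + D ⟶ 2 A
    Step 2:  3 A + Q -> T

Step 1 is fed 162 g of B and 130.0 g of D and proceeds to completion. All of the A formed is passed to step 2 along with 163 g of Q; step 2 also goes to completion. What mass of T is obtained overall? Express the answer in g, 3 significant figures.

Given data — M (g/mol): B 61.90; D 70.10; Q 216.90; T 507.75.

382 g

Step 1:
n(B) = 162.0 / 61.90 = 2.617 mol
n(D) = 130.0 / 70.10 = 1.854 mol
n/ν for B = 2.617/2 = 1.309
n/ν for D = 1.854/1 = 1.854
Smallest n/ν is B → limiting reagent.
n(A) produced = (2/2) × 2.617 = 2.617 mol
Step 2:
n(A) available = 2.617 mol
n(Q) = 163.0 / 216.90 = 0.7515 mol
n/ν for A = 2.617/3 = 0.8723
n/ν for Q = 0.7515/1 = 0.7515
Smallest n/ν is Q → limiting reagent.
n(T) = (1/1) × 0.7515 = 0.7515 mol
mass = 0.7515 × 507.75 = 381.6 g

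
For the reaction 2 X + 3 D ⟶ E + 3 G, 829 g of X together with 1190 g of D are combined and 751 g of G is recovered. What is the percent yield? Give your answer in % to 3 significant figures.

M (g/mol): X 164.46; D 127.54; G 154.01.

n(X) = 829.0 / 164.46 = 5.041 mol
n(D) = 1190 / 127.54 = 9.330 mol
n/ν for X = 5.041/2 = 2.521
n/ν for D = 9.330/3 = 3.110
Smallest n/ν is X → limiting reagent.
theoretical n(G) = (3/2) × 5.041 = 7.562 mol → 1165 g
% yield = 751 / 1165 × 100 = 64.46 %

64.5 %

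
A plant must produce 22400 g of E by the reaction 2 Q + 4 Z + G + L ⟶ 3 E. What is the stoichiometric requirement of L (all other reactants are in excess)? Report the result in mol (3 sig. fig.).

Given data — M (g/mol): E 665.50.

11.2 mol

n(E) = 22400 / 665.50 = 33.66 mol
n(L) = (1/3) × 33.66 = 11.22 mol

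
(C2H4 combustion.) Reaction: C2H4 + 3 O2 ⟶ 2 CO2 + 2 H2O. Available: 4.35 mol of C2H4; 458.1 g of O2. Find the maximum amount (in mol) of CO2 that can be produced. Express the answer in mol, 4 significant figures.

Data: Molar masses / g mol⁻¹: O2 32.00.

n(C2H4) = 4.350 mol
n(O2) = 458.1 / 32.00 = 14.32 mol
n/ν for C2H4 = 4.350/1 = 4.350
n/ν for O2 = 14.32/3 = 4.773
Smallest n/ν is C2H4 → limiting reagent.
n(CO2) = (2/1) × 4.350 = 8.700 mol

8.700 mol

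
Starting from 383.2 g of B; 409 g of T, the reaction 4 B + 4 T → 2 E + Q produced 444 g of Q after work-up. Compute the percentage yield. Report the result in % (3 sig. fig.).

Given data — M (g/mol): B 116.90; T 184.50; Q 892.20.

n(B) = 383.2 / 116.90 = 3.278 mol
n(T) = 409.0 / 184.50 = 2.217 mol
n/ν for B = 3.278/4 = 0.8195
n/ν for T = 2.217/4 = 0.5543
Smallest n/ν is T → limiting reagent.
theoretical n(Q) = (1/4) × 2.217 = 0.5543 mol → 494.5 g
% yield = 444 / 494.5 × 100 = 89.79 %

89.8 %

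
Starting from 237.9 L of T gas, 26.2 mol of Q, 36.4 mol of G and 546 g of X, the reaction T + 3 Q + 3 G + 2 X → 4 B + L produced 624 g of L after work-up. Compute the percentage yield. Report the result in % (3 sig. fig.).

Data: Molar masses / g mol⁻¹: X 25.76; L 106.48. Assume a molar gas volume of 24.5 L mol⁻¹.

67.1 %

n(T) = 237.9 / 24.5 = 9.710 mol
n(Q) = 26.20 mol
n(G) = 36.40 mol
n(X) = 546.0 / 25.76 = 21.20 mol
n/ν → T: 9.710, Q: 8.733, G: 12.13, X: 10.60; Q is limiting.
theoretical n(L) = (1/3) × 26.20 = 8.733 mol → 929.9 g
% yield = 624 / 929.9 × 100 = 67.10 %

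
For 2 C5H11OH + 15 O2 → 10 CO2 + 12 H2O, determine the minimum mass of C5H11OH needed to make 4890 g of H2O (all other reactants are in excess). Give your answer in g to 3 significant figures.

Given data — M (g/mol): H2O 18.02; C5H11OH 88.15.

3990 g

n(H2O) = 4890 / 18.02 = 271.4 mol
n(C5H11OH) = (2/12) × 271.4 = 45.23 mol
mass = 45.23 × 88.15 = 3987 g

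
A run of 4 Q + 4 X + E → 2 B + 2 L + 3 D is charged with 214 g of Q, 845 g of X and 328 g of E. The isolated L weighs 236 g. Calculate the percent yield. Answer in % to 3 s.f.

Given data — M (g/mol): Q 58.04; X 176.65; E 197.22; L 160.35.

n(Q) = 214.0 / 58.04 = 3.687 mol
n(X) = 845.0 / 176.65 = 4.783 mol
n(E) = 328.0 / 197.22 = 1.663 mol
n/ν → Q: 0.9218, X: 1.196, E: 1.663; Q is limiting.
theoretical n(L) = (2/4) × 3.687 = 1.844 mol → 295.7 g
% yield = 236 / 295.7 × 100 = 79.81 %

79.8 %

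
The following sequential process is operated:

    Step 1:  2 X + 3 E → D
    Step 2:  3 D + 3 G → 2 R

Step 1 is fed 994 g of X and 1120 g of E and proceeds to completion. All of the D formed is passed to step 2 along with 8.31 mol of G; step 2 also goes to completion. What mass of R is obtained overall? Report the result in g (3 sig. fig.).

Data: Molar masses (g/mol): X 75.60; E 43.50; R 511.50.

2240 g

Step 1:
n(X) = 994.0 / 75.60 = 13.15 mol
n(E) = 1120 / 43.50 = 25.75 mol
n/ν for X = 13.15/2 = 6.575
n/ν for E = 25.75/3 = 8.583
Smallest n/ν is X → limiting reagent.
n(D) produced = (1/2) × 13.15 = 6.575 mol
Step 2:
n(D) available = 6.575 mol
n(G) = 8.310 mol
n/ν for D = 6.575/3 = 2.192
n/ν for G = 8.310/3 = 2.770
Smallest n/ν is D → limiting reagent.
n(R) = (2/3) × 6.575 = 4.383 mol
mass = 4.383 × 511.50 = 2242 g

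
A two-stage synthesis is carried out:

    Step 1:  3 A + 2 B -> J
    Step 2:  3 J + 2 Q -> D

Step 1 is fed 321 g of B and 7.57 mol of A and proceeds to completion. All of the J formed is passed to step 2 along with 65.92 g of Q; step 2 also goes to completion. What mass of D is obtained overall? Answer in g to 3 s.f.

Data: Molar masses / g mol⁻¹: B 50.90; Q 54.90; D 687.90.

Step 1:
n(B) = 321.0 / 50.90 = 6.306 mol
n(A) = 7.570 mol
n/ν for B = 6.306/2 = 3.153
n/ν for A = 7.570/3 = 2.523
Smallest n/ν is A → limiting reagent.
n(J) produced = (1/3) × 7.570 = 2.523 mol
Step 2:
n(J) available = 2.523 mol
n(Q) = 65.92 / 54.90 = 1.201 mol
n/ν for J = 2.523/3 = 0.8410
n/ν for Q = 1.201/2 = 0.6005
Smallest n/ν is Q → limiting reagent.
n(D) = (1/2) × 1.201 = 0.6005 mol
mass = 0.6005 × 687.90 = 413.1 g

413 g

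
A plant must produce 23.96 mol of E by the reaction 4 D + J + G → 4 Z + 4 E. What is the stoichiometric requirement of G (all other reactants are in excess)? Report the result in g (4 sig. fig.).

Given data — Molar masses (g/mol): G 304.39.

n(E) = 23.96 mol
n(G) = (1/4) × 23.96 = 5.990 mol
mass = 5.990 × 304.39 = 1823 g

1823 g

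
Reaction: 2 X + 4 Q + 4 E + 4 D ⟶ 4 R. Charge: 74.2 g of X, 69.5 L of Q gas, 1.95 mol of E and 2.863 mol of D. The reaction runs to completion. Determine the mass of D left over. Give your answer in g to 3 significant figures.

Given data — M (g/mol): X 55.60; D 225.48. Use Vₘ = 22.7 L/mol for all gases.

206 g

n(X) = 74.20 / 55.60 = 1.335 mol
n(Q) = 69.50 / 22.7 = 3.062 mol
n(E) = 1.950 mol
n(D) = 2.863 mol
n/ν → X: 0.6675, Q: 0.7655, E: 0.4875, D: 0.7158; E is limiting.
D consumed = (4/4) × 1.950 = 1.950 mol
D remaining = 2.863 − 1.950 = 0.9130 mol
mass = 0.9130 × 225.48 = 205.9 g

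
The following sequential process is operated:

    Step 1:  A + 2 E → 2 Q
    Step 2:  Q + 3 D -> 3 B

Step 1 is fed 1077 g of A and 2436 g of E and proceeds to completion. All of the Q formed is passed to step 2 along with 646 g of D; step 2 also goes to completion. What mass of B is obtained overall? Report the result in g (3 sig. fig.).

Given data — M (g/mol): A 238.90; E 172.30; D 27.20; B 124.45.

2960 g

Step 1:
n(A) = 1077 / 238.90 = 4.508 mol
n(E) = 2436 / 172.30 = 14.14 mol
n/ν for A = 4.508/1 = 4.508
n/ν for E = 14.14/2 = 7.070
Smallest n/ν is A → limiting reagent.
n(Q) produced = (2/1) × 4.508 = 9.016 mol
Step 2:
n(Q) available = 9.016 mol
n(D) = 646.0 / 27.20 = 23.75 mol
n/ν for Q = 9.016/1 = 9.016
n/ν for D = 23.75/3 = 7.917
Smallest n/ν is D → limiting reagent.
n(B) = (3/3) × 23.75 = 23.75 mol
mass = 23.75 × 124.45 = 2956 g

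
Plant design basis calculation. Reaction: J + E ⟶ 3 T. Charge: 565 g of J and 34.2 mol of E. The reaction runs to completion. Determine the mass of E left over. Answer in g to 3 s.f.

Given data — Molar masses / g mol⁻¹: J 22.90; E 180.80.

n(J) = 565.0 / 22.90 = 24.67 mol
n(E) = 34.20 mol
n/ν for J = 24.67/1 = 24.67
n/ν for E = 34.20/1 = 34.20
Smallest n/ν is J → limiting reagent.
E consumed = (1/1) × 24.67 = 24.67 mol
E remaining = 34.20 − 24.67 = 9.530 mol
mass = 9.530 × 180.80 = 1723 g

1720 g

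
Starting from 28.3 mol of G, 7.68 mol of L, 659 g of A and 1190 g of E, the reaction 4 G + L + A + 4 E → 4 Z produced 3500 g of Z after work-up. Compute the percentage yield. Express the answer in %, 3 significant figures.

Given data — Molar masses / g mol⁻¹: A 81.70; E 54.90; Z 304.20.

n(G) = 28.30 mol
n(L) = 7.680 mol
n(A) = 659.0 / 81.70 = 8.066 mol
n(E) = 1190 / 54.90 = 21.68 mol
n/ν → G: 7.075, L: 7.680, A: 8.066, E: 5.420; E is limiting.
theoretical n(Z) = (4/4) × 21.68 = 21.68 mol → 6595 g
% yield = 3500 / 6595 × 100 = 53.07 %

53.1 %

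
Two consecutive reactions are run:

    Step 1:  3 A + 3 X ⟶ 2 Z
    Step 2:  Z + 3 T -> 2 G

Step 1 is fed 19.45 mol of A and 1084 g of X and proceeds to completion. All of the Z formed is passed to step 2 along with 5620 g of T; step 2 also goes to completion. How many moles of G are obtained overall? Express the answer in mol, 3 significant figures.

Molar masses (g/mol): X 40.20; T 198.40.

Step 1:
n(A) = 19.45 mol
n(X) = 1084 / 40.20 = 26.97 mol
n/ν for A = 19.45/3 = 6.483
n/ν for X = 26.97/3 = 8.990
Smallest n/ν is A → limiting reagent.
n(Z) produced = (2/3) × 19.45 = 12.97 mol
Step 2:
n(Z) available = 12.97 mol
n(T) = 5620 / 198.40 = 28.33 mol
n/ν for Z = 12.97/1 = 12.97
n/ν for T = 28.33/3 = 9.443
Smallest n/ν is T → limiting reagent.
n(G) = (2/3) × 28.33 = 18.89 mol

18.9 mol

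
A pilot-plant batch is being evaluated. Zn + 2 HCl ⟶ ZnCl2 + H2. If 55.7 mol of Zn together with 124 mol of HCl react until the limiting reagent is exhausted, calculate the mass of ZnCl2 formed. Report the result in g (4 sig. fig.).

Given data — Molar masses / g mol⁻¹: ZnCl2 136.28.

7591 g

n(Zn) = 55.70 mol
n(HCl) = 124.0 mol
n/ν for Zn = 55.70/1 = 55.70
n/ν for HCl = 124.0/2 = 62.00
Smallest n/ν is Zn → limiting reagent.
n(ZnCl2) = (1/1) × 55.70 = 55.70 mol
mass = 55.70 × 136.28 = 7591 g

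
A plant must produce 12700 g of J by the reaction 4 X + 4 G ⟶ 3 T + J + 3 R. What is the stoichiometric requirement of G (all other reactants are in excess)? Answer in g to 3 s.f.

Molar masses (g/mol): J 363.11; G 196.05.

n(J) = 12700 / 363.11 = 34.98 mol
n(G) = (4/1) × 34.98 = 139.9 mol
mass = 139.9 × 196.05 = 27430 g

27400 g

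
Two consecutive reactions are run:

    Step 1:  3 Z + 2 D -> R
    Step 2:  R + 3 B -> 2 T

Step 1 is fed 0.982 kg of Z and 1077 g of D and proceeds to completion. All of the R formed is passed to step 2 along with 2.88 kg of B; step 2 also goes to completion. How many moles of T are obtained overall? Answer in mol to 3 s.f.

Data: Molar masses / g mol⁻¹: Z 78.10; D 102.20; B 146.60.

8.38 mol

Step 1:
n(Z) = 0.9820×1000 / 78.10 = 12.57 mol
n(D) = 1077 / 102.20 = 10.54 mol
n/ν for Z = 12.57/3 = 4.190
n/ν for D = 10.54/2 = 5.270
Smallest n/ν is Z → limiting reagent.
n(R) produced = (1/3) × 12.57 = 4.190 mol
Step 2:
n(R) available = 4.190 mol
n(B) = 2.880×1000 / 146.60 = 19.65 mol
n/ν for R = 4.190/1 = 4.190
n/ν for B = 19.65/3 = 6.550
Smallest n/ν is R → limiting reagent.
n(T) = (2/1) × 4.190 = 8.380 mol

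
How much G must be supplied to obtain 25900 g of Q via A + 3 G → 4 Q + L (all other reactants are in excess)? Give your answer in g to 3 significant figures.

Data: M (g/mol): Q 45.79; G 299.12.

n(Q) = 25900 / 45.79 = 565.6 mol
n(G) = (3/4) × 565.6 = 424.2 mol
mass = 424.2 × 299.12 = 126900 g

127000 g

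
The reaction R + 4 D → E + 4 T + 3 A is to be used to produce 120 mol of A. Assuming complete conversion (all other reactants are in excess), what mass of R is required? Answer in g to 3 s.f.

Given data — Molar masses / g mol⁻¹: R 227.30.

9090 g

n(A) = 120.0 mol
n(R) = (1/3) × 120.0 = 40.00 mol
mass = 40.00 × 227.30 = 9092 g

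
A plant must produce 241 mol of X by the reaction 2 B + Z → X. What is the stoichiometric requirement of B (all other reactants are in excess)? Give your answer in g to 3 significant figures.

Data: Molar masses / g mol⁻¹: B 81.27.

n(X) = 241.0 mol
n(B) = (2/1) × 241.0 = 482.0 mol
mass = 482.0 × 81.27 = 39170 g

39200 g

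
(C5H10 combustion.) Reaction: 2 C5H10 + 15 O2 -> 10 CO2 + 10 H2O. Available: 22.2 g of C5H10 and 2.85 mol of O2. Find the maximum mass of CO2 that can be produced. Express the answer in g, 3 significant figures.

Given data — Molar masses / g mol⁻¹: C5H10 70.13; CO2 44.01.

n(C5H10) = 22.20 / 70.13 = 0.3166 mol
n(O2) = 2.850 mol
n/ν for C5H10 = 0.3166/2 = 0.1583
n/ν for O2 = 2.850/15 = 0.1900
Smallest n/ν is C5H10 → limiting reagent.
n(CO2) = (10/2) × 0.3166 = 1.583 mol
mass = 1.583 × 44.01 = 69.67 g

69.7 g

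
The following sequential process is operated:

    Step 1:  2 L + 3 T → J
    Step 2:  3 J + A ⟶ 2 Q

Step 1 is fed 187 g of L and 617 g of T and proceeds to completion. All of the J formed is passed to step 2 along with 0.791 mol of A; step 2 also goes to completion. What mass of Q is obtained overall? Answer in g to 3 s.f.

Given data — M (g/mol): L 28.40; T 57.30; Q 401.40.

635 g

Step 1:
n(L) = 187.0 / 28.40 = 6.585 mol
n(T) = 617.0 / 57.30 = 10.77 mol
n/ν for L = 6.585/2 = 3.293
n/ν for T = 10.77/3 = 3.590
Smallest n/ν is L → limiting reagent.
n(J) produced = (1/2) × 6.585 = 3.293 mol
Step 2:
n(J) available = 3.293 mol
n(A) = 0.7910 mol
n/ν for J = 3.293/3 = 1.098
n/ν for A = 0.7910/1 = 0.7910
Smallest n/ν is A → limiting reagent.
n(Q) = (2/1) × 0.7910 = 1.582 mol
mass = 1.582 × 401.40 = 635.0 g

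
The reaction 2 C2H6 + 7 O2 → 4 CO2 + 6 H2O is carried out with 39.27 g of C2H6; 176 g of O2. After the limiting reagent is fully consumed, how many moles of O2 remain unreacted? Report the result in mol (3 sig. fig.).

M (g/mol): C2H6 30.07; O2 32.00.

n(C2H6) = 39.27 / 30.07 = 1.306 mol
n(O2) = 176.0 / 32.00 = 5.500 mol
n/ν for C2H6 = 1.306/2 = 0.6530
n/ν for O2 = 5.500/7 = 0.7857
Smallest n/ν is C2H6 → limiting reagent.
O2 consumed = (7/2) × 1.306 = 4.571 mol
O2 remaining = 5.500 − 4.571 = 0.9290 mol

0.929 mol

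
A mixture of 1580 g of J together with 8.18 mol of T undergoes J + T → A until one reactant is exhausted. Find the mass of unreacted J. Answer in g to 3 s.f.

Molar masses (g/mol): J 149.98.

n(J) = 1580 / 149.98 = 10.53 mol
n(T) = 8.180 mol
n/ν → J: 10.53, T: 8.180; T is limiting.
J consumed = (1/1) × 8.180 = 8.180 mol
J remaining = 10.53 − 8.180 = 2.350 mol
mass = 2.350 × 149.98 = 352.5 g

353 g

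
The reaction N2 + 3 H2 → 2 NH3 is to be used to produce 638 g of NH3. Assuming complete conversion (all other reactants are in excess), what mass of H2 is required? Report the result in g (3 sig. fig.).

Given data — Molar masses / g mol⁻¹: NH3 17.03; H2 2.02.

114 g

n(NH3) = 638 / 17.03 = 37.46 mol
n(H2) = (3/2) × 37.46 = 56.19 mol
mass = 56.19 × 2.02 = 113.5 g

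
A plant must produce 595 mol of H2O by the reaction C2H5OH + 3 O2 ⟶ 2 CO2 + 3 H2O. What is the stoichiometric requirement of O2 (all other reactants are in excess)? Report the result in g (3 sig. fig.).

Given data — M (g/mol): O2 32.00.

n(H2O) = 595.0 mol
n(O2) = (3/3) × 595.0 = 595.0 mol
mass = 595.0 × 32.00 = 19040 g

19000 g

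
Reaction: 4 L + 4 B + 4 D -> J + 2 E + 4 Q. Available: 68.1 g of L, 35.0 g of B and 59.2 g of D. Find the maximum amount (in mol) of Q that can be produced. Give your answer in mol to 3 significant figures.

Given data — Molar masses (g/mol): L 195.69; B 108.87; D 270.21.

n(L) = 68.10 / 195.69 = 0.3480 mol
n(B) = 35.00 / 108.87 = 0.3215 mol
n(D) = 59.20 / 270.21 = 0.2191 mol
n/ν → L: 0.08700, B: 0.08038, D: 0.05478; D is limiting.
n(Q) = (4/4) × 0.2191 = 0.2191 mol

0.219 mol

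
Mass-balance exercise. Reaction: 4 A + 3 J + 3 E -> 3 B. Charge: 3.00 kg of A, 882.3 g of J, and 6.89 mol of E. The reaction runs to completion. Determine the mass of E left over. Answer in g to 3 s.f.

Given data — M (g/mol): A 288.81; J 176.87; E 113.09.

215 g

n(A) = 3.000×1000 / 288.81 = 10.39 mol
n(J) = 882.3 / 176.87 = 4.988 mol
n(E) = 6.890 mol
n/ν → A: 2.598, J: 1.663, E: 2.297; J is limiting.
E consumed = (3/3) × 4.988 = 4.988 mol
E remaining = 6.890 − 4.988 = 1.902 mol
mass = 1.902 × 113.09 = 215.1 g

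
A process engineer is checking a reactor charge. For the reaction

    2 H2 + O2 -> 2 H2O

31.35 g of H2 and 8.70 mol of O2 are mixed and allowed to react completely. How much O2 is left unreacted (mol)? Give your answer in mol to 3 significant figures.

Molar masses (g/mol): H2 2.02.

0.940 mol

n(H2) = 31.35 / 2.02 = 15.52 mol
n(O2) = 8.700 mol
n/ν for H2 = 15.52/2 = 7.760
n/ν for O2 = 8.700/1 = 8.700
Smallest n/ν is H2 → limiting reagent.
O2 consumed = (1/2) × 15.52 = 7.760 mol
O2 remaining = 8.700 − 7.760 = 0.9400 mol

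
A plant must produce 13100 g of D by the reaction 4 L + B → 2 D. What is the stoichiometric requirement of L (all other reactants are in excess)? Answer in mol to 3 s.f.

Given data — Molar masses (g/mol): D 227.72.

115 mol

n(D) = 13100 / 227.72 = 57.53 mol
n(L) = (4/2) × 57.53 = 115.1 mol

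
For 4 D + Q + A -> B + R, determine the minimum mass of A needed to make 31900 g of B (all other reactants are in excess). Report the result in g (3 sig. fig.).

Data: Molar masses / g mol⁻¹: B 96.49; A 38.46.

12700 g

n(B) = 31900 / 96.49 = 330.6 mol
n(A) = (1/1) × 330.6 = 330.6 mol
mass = 330.6 × 38.46 = 12710 g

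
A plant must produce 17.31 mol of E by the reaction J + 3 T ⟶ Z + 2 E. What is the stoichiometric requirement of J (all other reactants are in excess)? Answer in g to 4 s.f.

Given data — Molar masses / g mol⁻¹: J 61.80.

534.9 g

n(E) = 17.31 mol
n(J) = (1/2) × 17.31 = 8.655 mol
mass = 8.655 × 61.80 = 534.9 g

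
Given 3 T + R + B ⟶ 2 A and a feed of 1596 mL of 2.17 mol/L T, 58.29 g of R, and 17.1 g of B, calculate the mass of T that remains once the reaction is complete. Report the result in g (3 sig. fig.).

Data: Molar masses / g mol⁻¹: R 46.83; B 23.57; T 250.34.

322 g

n(T) = 2.17 × 1596/1000 = 3.463 mol
n(R) = 58.29 / 46.83 = 1.245 mol
n(B) = 17.10 / 23.57 = 0.7255 mol
n/ν → T: 1.154, R: 1.245, B: 0.7255; B is limiting.
T consumed = (3/1) × 0.7255 = 2.177 mol
T remaining = 3.463 − 2.177 = 1.286 mol
mass = 1.286 × 250.34 = 321.9 g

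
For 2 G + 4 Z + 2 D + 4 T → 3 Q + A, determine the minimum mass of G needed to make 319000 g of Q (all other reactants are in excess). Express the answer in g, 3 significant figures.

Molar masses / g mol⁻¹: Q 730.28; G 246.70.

71800 g

n(Q) = 319000 / 730.28 = 436.8 mol
n(G) = (2/3) × 436.8 = 291.2 mol
mass = 291.2 × 246.70 = 71840 g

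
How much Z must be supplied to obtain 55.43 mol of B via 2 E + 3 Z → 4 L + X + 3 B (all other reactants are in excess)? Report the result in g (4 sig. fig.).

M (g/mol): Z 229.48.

12720 g

n(B) = 55.43 mol
n(Z) = (3/3) × 55.43 = 55.43 mol
mass = 55.43 × 229.48 = 12720 g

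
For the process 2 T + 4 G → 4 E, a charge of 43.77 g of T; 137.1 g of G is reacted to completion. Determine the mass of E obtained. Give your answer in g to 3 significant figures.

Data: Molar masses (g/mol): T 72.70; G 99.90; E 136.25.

n(T) = 43.77 / 72.70 = 0.6021 mol
n(G) = 137.1 / 99.90 = 1.372 mol
n/ν for T = 0.6021/2 = 0.3011
n/ν for G = 1.372/4 = 0.3430
Smallest n/ν is T → limiting reagent.
n(E) = (4/2) × 0.6021 = 1.204 mol
mass = 1.204 × 136.25 = 164.0 g

164 g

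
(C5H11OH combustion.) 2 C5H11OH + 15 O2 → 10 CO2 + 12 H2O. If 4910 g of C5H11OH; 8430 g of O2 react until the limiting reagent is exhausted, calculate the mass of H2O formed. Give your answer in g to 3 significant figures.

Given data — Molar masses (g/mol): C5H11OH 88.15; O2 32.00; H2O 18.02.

3800 g

n(C5H11OH) = 4910 / 88.15 = 55.70 mol
n(O2) = 8430 / 32.00 = 263.4 mol
n/ν → C5H11OH: 27.85, O2: 17.56; O2 is limiting.
n(H2O) = (12/15) × 263.4 = 210.7 mol
mass = 210.7 × 18.02 = 3797 g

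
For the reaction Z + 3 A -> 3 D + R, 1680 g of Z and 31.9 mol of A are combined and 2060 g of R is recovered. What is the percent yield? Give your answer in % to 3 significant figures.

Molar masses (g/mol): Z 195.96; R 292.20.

82.2 %

n(Z) = 1680 / 195.96 = 8.573 mol
n(A) = 31.90 mol
n/ν for Z = 8.573/1 = 8.573
n/ν for A = 31.90/3 = 10.63
Smallest n/ν is Z → limiting reagent.
theoretical n(R) = (1/1) × 8.573 = 8.573 mol → 2505 g
% yield = 2060 / 2505 × 100 = 82.24 %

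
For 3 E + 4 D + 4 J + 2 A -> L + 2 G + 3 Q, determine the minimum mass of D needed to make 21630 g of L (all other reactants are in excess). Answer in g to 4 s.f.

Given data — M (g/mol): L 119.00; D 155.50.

n(L) = 21630 / 119.00 = 181.8 mol
n(D) = (4/1) × 181.8 = 727.2 mol
mass = 727.2 × 155.50 = 113100 g

113100 g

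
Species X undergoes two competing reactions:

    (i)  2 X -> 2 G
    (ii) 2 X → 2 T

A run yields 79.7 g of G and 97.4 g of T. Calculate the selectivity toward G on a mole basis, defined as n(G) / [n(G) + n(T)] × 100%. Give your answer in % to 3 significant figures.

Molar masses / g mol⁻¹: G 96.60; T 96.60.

45.0 %

n(G) = 79.7 / 96.60 = 0.8251 mol
n(T) = 97.4 / 96.60 = 1.008 mol
selectivity = 0.8251/(0.8251+1.008) × 100 = 45.01 %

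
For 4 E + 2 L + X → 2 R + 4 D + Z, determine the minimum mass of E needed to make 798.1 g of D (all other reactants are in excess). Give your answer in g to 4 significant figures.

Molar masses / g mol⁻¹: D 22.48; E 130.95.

n(D) = 798.1 / 22.48 = 35.50 mol
n(E) = (4/4) × 35.50 = 35.50 mol
mass = 35.50 × 130.95 = 4649 g

4649 g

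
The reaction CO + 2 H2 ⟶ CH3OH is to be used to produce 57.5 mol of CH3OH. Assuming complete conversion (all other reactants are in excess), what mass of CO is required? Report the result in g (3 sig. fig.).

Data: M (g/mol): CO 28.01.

1610 g

n(CH3OH) = 57.50 mol
n(CO) = (1/1) × 57.50 = 57.50 mol
mass = 57.50 × 28.01 = 1611 g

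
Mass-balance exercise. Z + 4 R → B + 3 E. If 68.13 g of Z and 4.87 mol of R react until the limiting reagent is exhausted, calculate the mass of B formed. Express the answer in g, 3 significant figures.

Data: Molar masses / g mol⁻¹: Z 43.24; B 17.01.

n(Z) = 68.13 / 43.24 = 1.576 mol
n(R) = 4.870 mol
n/ν → Z: 1.576, R: 1.218; R is limiting.
n(B) = (1/4) × 4.870 = 1.218 mol
mass = 1.218 × 17.01 = 20.72 g

20.7 g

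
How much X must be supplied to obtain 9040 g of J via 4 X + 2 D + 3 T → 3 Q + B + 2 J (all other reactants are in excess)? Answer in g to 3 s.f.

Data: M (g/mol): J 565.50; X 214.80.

n(J) = 9040 / 565.50 = 15.99 mol
n(X) = (4/2) × 15.99 = 31.98 mol
mass = 31.98 × 214.80 = 6869 g

6870 g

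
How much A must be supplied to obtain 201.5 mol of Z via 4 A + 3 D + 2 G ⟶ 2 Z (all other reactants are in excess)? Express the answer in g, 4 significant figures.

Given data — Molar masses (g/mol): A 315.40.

127100 g

n(Z) = 201.5 mol
n(A) = (4/2) × 201.5 = 403.0 mol
mass = 403.0 × 315.40 = 127100 g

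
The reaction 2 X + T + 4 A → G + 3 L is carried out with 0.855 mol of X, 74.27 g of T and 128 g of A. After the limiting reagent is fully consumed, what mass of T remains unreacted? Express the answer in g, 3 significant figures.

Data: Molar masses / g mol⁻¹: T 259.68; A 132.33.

n(X) = 0.8550 mol
n(T) = 74.27 / 259.68 = 0.2860 mol
n(A) = 128.0 / 132.33 = 0.9673 mol
n/ν → X: 0.4275, T: 0.2860, A: 0.2418; A is limiting.
T consumed = (1/4) × 0.9673 = 0.2418 mol
T remaining = 0.2860 − 0.2418 = 0.04420 mol
mass = 0.04420 × 259.68 = 11.48 g

11.5 g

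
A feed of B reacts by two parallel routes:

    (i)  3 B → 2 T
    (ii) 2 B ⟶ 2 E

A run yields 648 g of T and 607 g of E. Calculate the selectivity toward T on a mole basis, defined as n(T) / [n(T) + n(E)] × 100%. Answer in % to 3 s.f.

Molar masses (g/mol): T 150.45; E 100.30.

n(T) = 648 / 150.45 = 4.307 mol
n(E) = 607 / 100.30 = 6.052 mol
selectivity = 4.307/(4.307+6.052) × 100 = 41.58 %

41.6 %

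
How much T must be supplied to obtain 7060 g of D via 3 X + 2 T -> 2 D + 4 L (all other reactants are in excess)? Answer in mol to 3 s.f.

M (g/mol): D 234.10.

30.2 mol

n(D) = 7060 / 234.10 = 30.16 mol
n(T) = (2/2) × 30.16 = 30.16 mol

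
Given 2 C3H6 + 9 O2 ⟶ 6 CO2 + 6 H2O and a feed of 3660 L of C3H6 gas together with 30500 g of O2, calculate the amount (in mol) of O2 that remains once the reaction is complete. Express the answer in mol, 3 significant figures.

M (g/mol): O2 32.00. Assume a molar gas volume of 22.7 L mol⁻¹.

n(C3H6) = 3660 / 22.7 = 161.2 mol
n(O2) = 30500 / 32.00 = 953.1 mol
n/ν → C3H6: 80.60, O2: 105.9; C3H6 is limiting.
O2 consumed = (9/2) × 161.2 = 725.4 mol
O2 remaining = 953.1 − 725.4 = 227.7 mol

228 mol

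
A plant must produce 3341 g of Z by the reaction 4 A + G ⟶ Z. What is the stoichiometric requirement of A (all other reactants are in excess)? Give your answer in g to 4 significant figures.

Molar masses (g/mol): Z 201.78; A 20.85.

1381 g

n(Z) = 3341 / 201.78 = 16.56 mol
n(A) = (4/1) × 16.56 = 66.24 mol
mass = 66.24 × 20.85 = 1381 g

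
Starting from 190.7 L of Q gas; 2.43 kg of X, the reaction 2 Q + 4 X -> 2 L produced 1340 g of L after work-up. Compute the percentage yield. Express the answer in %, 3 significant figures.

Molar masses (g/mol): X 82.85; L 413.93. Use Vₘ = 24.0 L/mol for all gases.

40.7 %

n(Q) = 190.7 / 24.0 = 7.946 mol
n(X) = 2.430×1000 / 82.85 = 29.33 mol
n/ν for Q = 7.946/2 = 3.973
n/ν for X = 29.33/4 = 7.333
Smallest n/ν is Q → limiting reagent.
theoretical n(L) = (2/2) × 7.946 = 7.946 mol → 3289 g
% yield = 1340 / 3289 × 100 = 40.74 %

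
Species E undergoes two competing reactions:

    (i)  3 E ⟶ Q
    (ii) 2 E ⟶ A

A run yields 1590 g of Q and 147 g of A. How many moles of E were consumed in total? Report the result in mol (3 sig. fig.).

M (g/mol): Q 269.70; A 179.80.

19.3 mol

n(Q) = 1590 / 269.70 = 5.895 mol
n(A) = 147 / 179.80 = 0.8176 mol
n(E) via (i) = (3/1)×5.895 = 17.69 mol
n(E) via (ii) = (2/1)×0.8176 = 1.635 mol
total n(E) = 17.69 + 1.635 = 19.33 mol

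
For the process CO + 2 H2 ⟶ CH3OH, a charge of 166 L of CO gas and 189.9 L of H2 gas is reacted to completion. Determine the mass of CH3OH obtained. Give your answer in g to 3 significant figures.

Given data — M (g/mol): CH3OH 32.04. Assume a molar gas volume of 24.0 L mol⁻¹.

127 g

n(CO) = 166.0 / 24.0 = 6.917 mol
n(H2) = 189.9 / 24.0 = 7.913 mol
n/ν for CO = 6.917/1 = 6.917
n/ν for H2 = 7.913/2 = 3.957
Smallest n/ν is H2 → limiting reagent.
n(CH3OH) = (1/2) × 7.913 = 3.957 mol
mass = 3.957 × 32.04 = 126.8 g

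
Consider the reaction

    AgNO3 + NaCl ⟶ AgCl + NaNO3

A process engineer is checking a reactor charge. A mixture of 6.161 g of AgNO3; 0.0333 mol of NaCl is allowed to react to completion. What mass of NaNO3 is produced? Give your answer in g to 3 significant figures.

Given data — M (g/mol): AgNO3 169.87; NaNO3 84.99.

2.83 g

n(AgNO3) = 6.161 / 169.87 = 0.03627 mol
n(NaCl) = 0.03330 mol
n/ν for AgNO3 = 0.03627/1 = 0.03627
n/ν for NaCl = 0.03330/1 = 0.03330
Smallest n/ν is NaCl → limiting reagent.
n(NaNO3) = (1/1) × 0.03330 = 0.03330 mol
mass = 0.03330 × 84.99 = 2.830 g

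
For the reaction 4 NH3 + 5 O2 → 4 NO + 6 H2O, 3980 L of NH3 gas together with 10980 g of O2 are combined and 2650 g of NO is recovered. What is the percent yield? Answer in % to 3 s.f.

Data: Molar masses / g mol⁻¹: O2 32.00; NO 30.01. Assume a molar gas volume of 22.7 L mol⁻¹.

50.4 %

n(NH3) = 3980 / 22.7 = 175.3 mol
n(O2) = 10980 / 32.00 = 343.1 mol
n/ν for NH3 = 175.3/4 = 43.83
n/ν for O2 = 343.1/5 = 68.62
Smallest n/ν is NH3 → limiting reagent.
theoretical n(NO) = (4/4) × 175.3 = 175.3 mol → 5261 g
% yield = 2650 / 5261 × 100 = 50.37 %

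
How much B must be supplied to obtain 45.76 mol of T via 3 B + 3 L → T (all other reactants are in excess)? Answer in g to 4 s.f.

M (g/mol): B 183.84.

n(T) = 45.76 mol
n(B) = (3/1) × 45.76 = 137.3 mol
mass = 137.3 × 183.84 = 25240 g

25240 g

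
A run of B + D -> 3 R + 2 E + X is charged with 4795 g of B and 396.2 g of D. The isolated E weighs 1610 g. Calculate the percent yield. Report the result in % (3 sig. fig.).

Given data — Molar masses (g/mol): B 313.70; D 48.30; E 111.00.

n(B) = 4795 / 313.70 = 15.29 mol
n(D) = 396.2 / 48.30 = 8.203 mol
n/ν → B: 15.29, D: 8.203; D is limiting.
theoretical n(E) = (2/1) × 8.203 = 16.41 mol → 1822 g
% yield = 1610 / 1822 × 100 = 88.36 %

88.4 %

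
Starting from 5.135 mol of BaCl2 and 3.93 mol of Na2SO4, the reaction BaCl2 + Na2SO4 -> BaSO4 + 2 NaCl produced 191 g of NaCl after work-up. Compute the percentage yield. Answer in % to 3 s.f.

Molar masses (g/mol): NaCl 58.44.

41.6 %

n(BaCl2) = 5.135 mol
n(Na2SO4) = 3.930 mol
n/ν for BaCl2 = 5.135/1 = 5.135
n/ν for Na2SO4 = 3.930/1 = 3.930
Smallest n/ν is Na2SO4 → limiting reagent.
theoretical n(NaCl) = (2/1) × 3.930 = 7.860 mol → 459.3 g
% yield = 191 / 459.3 × 100 = 41.59 %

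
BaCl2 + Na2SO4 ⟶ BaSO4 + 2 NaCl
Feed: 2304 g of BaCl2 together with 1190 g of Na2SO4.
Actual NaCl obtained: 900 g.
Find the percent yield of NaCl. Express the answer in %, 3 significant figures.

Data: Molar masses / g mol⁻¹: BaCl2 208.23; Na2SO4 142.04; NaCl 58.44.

n(BaCl2) = 2304 / 208.23 = 11.06 mol
n(Na2SO4) = 1190 / 142.04 = 8.378 mol
n/ν for BaCl2 = 11.06/1 = 11.06
n/ν for Na2SO4 = 8.378/1 = 8.378
Smallest n/ν is Na2SO4 → limiting reagent.
theoretical n(NaCl) = (2/1) × 8.378 = 16.76 mol → 979.5 g
% yield = 900 / 979.5 × 100 = 91.88 %

91.9 %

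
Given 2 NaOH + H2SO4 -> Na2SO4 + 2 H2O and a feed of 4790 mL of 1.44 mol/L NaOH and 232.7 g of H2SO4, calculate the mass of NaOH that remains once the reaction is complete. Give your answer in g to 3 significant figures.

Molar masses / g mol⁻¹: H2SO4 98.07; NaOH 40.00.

86.1 g

n(NaOH) = 1.44 × 4790/1000 = 6.898 mol
n(H2SO4) = 232.7 / 98.07 = 2.373 mol
n/ν → NaOH: 3.449, H2SO4: 2.373; H2SO4 is limiting.
NaOH consumed = (2/1) × 2.373 = 4.746 mol
NaOH remaining = 6.898 − 4.746 = 2.152 mol
mass = 2.152 × 40.00 = 86.08 g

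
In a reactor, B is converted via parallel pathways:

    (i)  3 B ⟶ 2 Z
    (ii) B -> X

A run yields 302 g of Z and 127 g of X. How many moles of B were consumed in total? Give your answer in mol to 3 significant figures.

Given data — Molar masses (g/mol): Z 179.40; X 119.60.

n(Z) = 302 / 179.40 = 1.683 mol
n(X) = 127 / 119.60 = 1.062 mol
n(B) via (i) = (3/2)×1.683 = 2.525 mol
n(B) via (ii) = (1/1)×1.062 = 1.062 mol
total n(B) = 2.525 + 1.062 = 3.587 mol

3.59 mol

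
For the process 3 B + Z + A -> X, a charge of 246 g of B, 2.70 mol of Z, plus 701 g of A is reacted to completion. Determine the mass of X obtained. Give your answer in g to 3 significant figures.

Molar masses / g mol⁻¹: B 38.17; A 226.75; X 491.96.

n(B) = 246.0 / 38.17 = 6.445 mol
n(Z) = 2.700 mol
n(A) = 701.0 / 226.75 = 3.092 mol
n/ν → B: 2.148, Z: 2.700, A: 3.092; B is limiting.
n(X) = (1/3) × 6.445 = 2.148 mol
mass = 2.148 × 491.96 = 1057 g

1060 g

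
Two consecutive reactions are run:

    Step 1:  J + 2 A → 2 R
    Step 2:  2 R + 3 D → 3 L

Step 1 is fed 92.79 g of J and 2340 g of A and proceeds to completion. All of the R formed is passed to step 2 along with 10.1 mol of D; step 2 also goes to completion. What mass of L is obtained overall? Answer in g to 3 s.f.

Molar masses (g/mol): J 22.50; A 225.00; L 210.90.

2130 g

Step 1:
n(J) = 92.79 / 22.50 = 4.124 mol
n(A) = 2340 / 225.00 = 10.40 mol
n/ν for J = 4.124/1 = 4.124
n/ν for A = 10.40/2 = 5.200
Smallest n/ν is J → limiting reagent.
n(R) produced = (2/1) × 4.124 = 8.248 mol
Step 2:
n(R) available = 8.248 mol
n(D) = 10.10 mol
n/ν for R = 8.248/2 = 4.124
n/ν for D = 10.10/3 = 3.367
Smallest n/ν is D → limiting reagent.
n(L) = (3/3) × 10.10 = 10.10 mol
mass = 10.10 × 210.90 = 2130 g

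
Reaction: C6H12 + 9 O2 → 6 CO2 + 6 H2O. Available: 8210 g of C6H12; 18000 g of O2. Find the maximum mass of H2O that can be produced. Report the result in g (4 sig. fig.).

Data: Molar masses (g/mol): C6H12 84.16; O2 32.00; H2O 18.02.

6758 g

n(C6H12) = 8210 / 84.16 = 97.55 mol
n(O2) = 18000 / 32.00 = 562.5 mol
n/ν → C6H12: 97.55, O2: 62.50; O2 is limiting.
n(H2O) = (6/9) × 562.5 = 375.0 mol
mass = 375.0 × 18.02 = 6758 g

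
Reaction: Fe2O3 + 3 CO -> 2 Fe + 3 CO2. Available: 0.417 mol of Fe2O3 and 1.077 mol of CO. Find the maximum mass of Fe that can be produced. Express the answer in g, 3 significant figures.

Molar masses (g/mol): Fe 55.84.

40.1 g

n(Fe2O3) = 0.4170 mol
n(CO) = 1.077 mol
n/ν → Fe2O3: 0.4170, CO: 0.3590; CO is limiting.
n(Fe) = (2/3) × 1.077 = 0.7180 mol
mass = 0.7180 × 55.84 = 40.09 g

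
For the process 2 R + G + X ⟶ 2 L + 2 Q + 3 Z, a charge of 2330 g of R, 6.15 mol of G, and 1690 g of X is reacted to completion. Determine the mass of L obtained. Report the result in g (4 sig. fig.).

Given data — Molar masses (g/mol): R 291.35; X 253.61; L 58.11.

n(R) = 2330 / 291.35 = 7.997 mol
n(G) = 6.150 mol
n(X) = 1690 / 253.61 = 6.664 mol
n/ν for R = 7.997/2 = 3.999
n/ν for G = 6.150/1 = 6.150
n/ν for X = 6.664/1 = 6.664
Smallest n/ν is R → limiting reagent.
n(L) = (2/2) × 7.997 = 7.997 mol
mass = 7.997 × 58.11 = 464.7 g

464.7 g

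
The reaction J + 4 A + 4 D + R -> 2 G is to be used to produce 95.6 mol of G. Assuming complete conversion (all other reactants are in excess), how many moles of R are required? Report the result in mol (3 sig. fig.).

47.8 mol

n(G) = 95.60 mol
n(R) = (1/2) × 95.60 = 47.80 mol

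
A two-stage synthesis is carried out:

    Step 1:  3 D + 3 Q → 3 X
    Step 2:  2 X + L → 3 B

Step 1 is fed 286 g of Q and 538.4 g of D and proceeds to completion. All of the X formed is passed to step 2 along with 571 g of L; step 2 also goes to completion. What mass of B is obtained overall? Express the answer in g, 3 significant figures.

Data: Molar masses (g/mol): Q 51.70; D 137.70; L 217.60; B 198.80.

1170 g

Step 1:
n(Q) = 286.0 / 51.70 = 5.532 mol
n(D) = 538.4 / 137.70 = 3.910 mol
n/ν for Q = 5.532/3 = 1.844
n/ν for D = 3.910/3 = 1.303
Smallest n/ν is D → limiting reagent.
n(X) produced = (3/3) × 3.910 = 3.910 mol
Step 2:
n(X) available = 3.910 mol
n(L) = 571.0 / 217.60 = 2.624 mol
n/ν for X = 3.910/2 = 1.955
n/ν for L = 2.624/1 = 2.624
Smallest n/ν is X → limiting reagent.
n(B) = (3/2) × 3.910 = 5.865 mol
mass = 5.865 × 198.80 = 1166 g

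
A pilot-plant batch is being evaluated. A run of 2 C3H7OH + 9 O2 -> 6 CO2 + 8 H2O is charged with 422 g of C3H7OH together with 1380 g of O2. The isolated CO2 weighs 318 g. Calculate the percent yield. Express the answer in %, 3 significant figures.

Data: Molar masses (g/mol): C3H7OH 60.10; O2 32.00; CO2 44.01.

34.3 %

n(C3H7OH) = 422.0 / 60.10 = 7.022 mol
n(O2) = 1380 / 32.00 = 43.13 mol
n/ν for C3H7OH = 7.022/2 = 3.511
n/ν for O2 = 43.13/9 = 4.792
Smallest n/ν is C3H7OH → limiting reagent.
theoretical n(CO2) = (6/2) × 7.022 = 21.07 mol → 927.3 g
% yield = 318 / 927.3 × 100 = 34.29 %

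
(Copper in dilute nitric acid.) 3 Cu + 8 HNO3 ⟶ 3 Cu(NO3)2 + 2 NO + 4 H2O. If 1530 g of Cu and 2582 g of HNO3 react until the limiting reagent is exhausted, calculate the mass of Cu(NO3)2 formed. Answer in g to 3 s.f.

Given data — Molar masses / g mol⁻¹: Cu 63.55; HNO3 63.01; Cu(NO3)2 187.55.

2880 g

n(Cu) = 1530 / 63.55 = 24.08 mol
n(HNO3) = 2582 / 63.01 = 40.98 mol
n/ν for Cu = 24.08/3 = 8.027
n/ν for HNO3 = 40.98/8 = 5.123
Smallest n/ν is HNO3 → limiting reagent.
n(Cu(NO3)2) = (3/8) × 40.98 = 15.37 mol
mass = 15.37 × 187.55 = 2883 g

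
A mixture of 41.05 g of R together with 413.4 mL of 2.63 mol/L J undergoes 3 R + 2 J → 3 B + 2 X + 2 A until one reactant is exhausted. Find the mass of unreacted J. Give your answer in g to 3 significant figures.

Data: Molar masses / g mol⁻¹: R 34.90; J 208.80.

n(R) = 41.05 / 34.90 = 1.176 mol
n(J) = 2.63 × 413.4/1000 = 1.087 mol
n/ν → R: 0.3920, J: 0.5435; R is limiting.
J consumed = (2/3) × 1.176 = 0.7840 mol
J remaining = 1.087 − 0.7840 = 0.3030 mol
mass = 0.3030 × 208.80 = 63.27 g

63.3 g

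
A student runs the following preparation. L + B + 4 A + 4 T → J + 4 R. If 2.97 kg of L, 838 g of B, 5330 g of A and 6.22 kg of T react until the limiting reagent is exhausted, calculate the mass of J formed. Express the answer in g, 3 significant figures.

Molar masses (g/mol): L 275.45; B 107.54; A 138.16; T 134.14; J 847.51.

6600 g

n(L) = 2.970×1000 / 275.45 = 10.78 mol
n(B) = 838.0 / 107.54 = 7.792 mol
n(A) = 5330 / 138.16 = 38.58 mol
n(T) = 6.220×1000 / 134.14 = 46.37 mol
n/ν for L = 10.78/1 = 10.78
n/ν for B = 7.792/1 = 7.792
n/ν for A = 38.58/4 = 9.645
n/ν for T = 46.37/4 = 11.59
Smallest n/ν is B → limiting reagent.
n(J) = (1/1) × 7.792 = 7.792 mol
mass = 7.792 × 847.51 = 6604 g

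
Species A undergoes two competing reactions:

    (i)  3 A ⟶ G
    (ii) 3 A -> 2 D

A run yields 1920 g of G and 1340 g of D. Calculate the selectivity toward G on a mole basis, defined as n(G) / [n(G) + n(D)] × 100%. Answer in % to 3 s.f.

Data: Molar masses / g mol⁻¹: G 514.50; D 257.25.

n(G) = 1920 / 514.50 = 3.732 mol
n(D) = 1340 / 257.25 = 5.209 mol
selectivity = 3.732/(3.732+5.209) × 100 = 41.74 %

41.7 %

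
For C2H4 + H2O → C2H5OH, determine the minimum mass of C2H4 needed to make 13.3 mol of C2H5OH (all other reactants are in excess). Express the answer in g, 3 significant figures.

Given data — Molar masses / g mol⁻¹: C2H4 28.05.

n(C2H5OH) = 13.30 mol
n(C2H4) = (1/1) × 13.30 = 13.30 mol
mass = 13.30 × 28.05 = 373.1 g

373 g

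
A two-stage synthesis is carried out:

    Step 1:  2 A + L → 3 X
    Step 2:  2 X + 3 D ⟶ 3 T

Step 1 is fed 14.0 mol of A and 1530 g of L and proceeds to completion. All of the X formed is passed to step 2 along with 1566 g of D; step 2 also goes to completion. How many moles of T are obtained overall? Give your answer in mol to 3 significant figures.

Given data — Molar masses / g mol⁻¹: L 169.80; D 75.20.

20.8 mol

Step 1:
n(A) = 14.00 mol
n(L) = 1530 / 169.80 = 9.011 mol
n/ν for A = 14.00/2 = 7.000
n/ν for L = 9.011/1 = 9.011
Smallest n/ν is A → limiting reagent.
n(X) produced = (3/2) × 14.00 = 21.00 mol
Step 2:
n(X) available = 21.00 mol
n(D) = 1566 / 75.20 = 20.82 mol
n/ν for X = 21.00/2 = 10.50
n/ν for D = 20.82/3 = 6.940
Smallest n/ν is D → limiting reagent.
n(T) = (3/3) × 20.82 = 20.82 mol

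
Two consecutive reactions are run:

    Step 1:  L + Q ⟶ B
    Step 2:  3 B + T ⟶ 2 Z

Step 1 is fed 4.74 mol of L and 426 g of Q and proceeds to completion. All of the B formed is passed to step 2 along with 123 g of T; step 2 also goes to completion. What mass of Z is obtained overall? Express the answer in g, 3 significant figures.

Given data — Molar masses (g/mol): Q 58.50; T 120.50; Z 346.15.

Step 1:
n(L) = 4.740 mol
n(Q) = 426.0 / 58.50 = 7.282 mol
n/ν for L = 4.740/1 = 4.740
n/ν for Q = 7.282/1 = 7.282
Smallest n/ν is L → limiting reagent.
n(B) produced = (1/1) × 4.740 = 4.740 mol
Step 2:
n(B) available = 4.740 mol
n(T) = 123.0 / 120.50 = 1.021 mol
n/ν for B = 4.740/3 = 1.580
n/ν for T = 1.021/1 = 1.021
Smallest n/ν is T → limiting reagent.
n(Z) = (2/1) × 1.021 = 2.042 mol
mass = 2.042 × 346.15 = 706.8 g

707 g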